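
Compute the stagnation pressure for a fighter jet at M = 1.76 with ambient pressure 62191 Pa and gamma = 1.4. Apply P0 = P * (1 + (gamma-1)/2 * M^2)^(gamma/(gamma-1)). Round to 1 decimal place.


Step 1: (gamma-1)/2 * M^2 = 0.2 * 3.0976 = 0.61952
Step 2: 1 + 0.61952 = 1.61952
Step 3: Exponent gamma/(gamma-1) = 3.5
Step 4: P0 = 62191 * 1.61952^3.5 = 336186.0 Pa

336186.0


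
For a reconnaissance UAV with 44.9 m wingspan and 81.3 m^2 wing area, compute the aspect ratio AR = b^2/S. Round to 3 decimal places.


Step 1: b^2 = 44.9^2 = 2016.01
Step 2: AR = 2016.01 / 81.3 = 24.797

24.797


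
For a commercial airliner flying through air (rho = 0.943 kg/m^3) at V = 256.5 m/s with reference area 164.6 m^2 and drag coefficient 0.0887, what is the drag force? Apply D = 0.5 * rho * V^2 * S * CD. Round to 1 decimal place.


Step 1: Dynamic pressure q = 0.5 * 0.943 * 256.5^2 = 31021.0459 Pa
Step 2: Drag D = q * S * CD = 31021.0459 * 164.6 * 0.0887
Step 3: D = 452907.9 N

452907.9


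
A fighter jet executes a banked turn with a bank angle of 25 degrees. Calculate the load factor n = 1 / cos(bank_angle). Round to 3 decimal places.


Step 1: Convert 25 degrees to radians = 0.436332
Step 2: cos(25 deg) = 0.906308
Step 3: n = 1 / 0.906308 = 1.103

1.103


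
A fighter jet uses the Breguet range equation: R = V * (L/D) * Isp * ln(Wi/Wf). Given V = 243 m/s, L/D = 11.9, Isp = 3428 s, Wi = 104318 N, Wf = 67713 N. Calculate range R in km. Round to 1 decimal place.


Step 1: Coefficient = V * (L/D) * Isp = 243 * 11.9 * 3428 = 9912747.6 m
Step 2: Wi/Wf = 104318 / 67713 = 1.54059
Step 3: ln(1.54059) = 0.432166
Step 4: R = 9912747.6 * 0.432166 = 4283949.9 m = 4283.9 km

4283.9


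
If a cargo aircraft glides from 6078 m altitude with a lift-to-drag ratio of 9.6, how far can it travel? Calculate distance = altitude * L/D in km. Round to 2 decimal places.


Step 1: Glide distance = altitude * L/D = 6078 * 9.6 = 58348.8 m
Step 2: Convert to km: 58348.8 / 1000 = 58.35 km

58.35


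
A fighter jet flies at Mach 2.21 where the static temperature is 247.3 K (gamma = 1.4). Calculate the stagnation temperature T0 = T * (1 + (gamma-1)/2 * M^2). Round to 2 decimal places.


Step 1: (gamma-1)/2 = 0.2
Step 2: M^2 = 4.8841
Step 3: 1 + 0.2 * 4.8841 = 1.97682
Step 4: T0 = 247.3 * 1.97682 = 488.87 K

488.87


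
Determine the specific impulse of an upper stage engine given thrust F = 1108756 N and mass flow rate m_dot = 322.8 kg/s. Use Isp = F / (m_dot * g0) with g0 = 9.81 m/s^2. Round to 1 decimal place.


Step 1: m_dot * g0 = 322.8 * 9.81 = 3166.67
Step 2: Isp = 1108756 / 3166.67 = 350.1 s

350.1


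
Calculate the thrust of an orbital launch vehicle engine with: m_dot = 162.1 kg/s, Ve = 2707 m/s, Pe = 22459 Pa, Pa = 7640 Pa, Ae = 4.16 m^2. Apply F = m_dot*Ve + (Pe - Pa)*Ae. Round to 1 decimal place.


Step 1: Momentum thrust = m_dot * Ve = 162.1 * 2707 = 438804.7 N
Step 2: Pressure thrust = (Pe - Pa) * Ae = (22459 - 7640) * 4.16 = 61647.04 N
Step 3: Total thrust F = 438804.7 + 61647.04 = 500451.7 N

500451.7


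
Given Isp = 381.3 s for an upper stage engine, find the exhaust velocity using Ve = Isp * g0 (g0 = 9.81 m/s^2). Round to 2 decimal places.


Step 1: Ve = Isp * g0 = 381.3 * 9.81
Step 2: Ve = 3740.55 m/s

3740.55


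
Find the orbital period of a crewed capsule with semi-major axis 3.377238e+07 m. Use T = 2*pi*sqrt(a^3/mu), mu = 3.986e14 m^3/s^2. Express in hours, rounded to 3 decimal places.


Step 1: a^3 / mu = 3.851989e+22 / 3.986e14 = 9.663795e+07
Step 2: sqrt(9.663795e+07) = 9830.4603 s
Step 3: T = 2*pi * 9830.4603 = 61766.6 s
Step 4: T in hours = 61766.6 / 3600 = 17.157 hours

17.157


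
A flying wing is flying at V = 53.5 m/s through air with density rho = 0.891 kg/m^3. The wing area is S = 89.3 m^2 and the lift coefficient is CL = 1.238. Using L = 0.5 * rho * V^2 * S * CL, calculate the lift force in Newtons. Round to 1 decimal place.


Step 1: Calculate dynamic pressure q = 0.5 * 0.891 * 53.5^2 = 0.5 * 0.891 * 2862.25 = 1275.1324 Pa
Step 2: Multiply by wing area and lift coefficient: L = 1275.1324 * 89.3 * 1.238
Step 3: L = 113869.3211 * 1.238 = 140970.2 N

140970.2


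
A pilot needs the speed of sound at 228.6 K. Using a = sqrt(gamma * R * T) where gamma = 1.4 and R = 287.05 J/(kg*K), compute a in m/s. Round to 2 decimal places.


Step 1: gamma * R * T = 1.4 * 287.05 * 228.6 = 91867.482
Step 2: a = sqrt(91867.482) = 303.10 m/s

303.10


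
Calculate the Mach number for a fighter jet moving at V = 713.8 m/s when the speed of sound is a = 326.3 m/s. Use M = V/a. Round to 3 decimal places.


Step 1: M = V / a = 713.8 / 326.3
Step 2: M = 2.188

2.188


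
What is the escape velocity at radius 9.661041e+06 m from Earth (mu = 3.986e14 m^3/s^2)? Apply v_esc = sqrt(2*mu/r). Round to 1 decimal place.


Step 1: 2*mu/r = 2 * 3.986e14 / 9.661041e+06 = 82516987.5586
Step 2: v_esc = sqrt(82516987.5586) = 9083.9 m/s

9083.9


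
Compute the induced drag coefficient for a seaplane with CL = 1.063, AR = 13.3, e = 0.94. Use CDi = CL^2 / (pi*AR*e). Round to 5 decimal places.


Step 1: CL^2 = 1.063^2 = 1.129969
Step 2: pi * AR * e = 3.14159 * 13.3 * 0.94 = 39.276191
Step 3: CDi = 1.129969 / 39.276191 = 0.02877

0.02877


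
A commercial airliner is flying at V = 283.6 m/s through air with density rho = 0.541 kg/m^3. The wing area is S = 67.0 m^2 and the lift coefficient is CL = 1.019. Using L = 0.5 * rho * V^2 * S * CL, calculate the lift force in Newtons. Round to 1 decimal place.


Step 1: Calculate dynamic pressure q = 0.5 * 0.541 * 283.6^2 = 0.5 * 0.541 * 80428.96 = 21756.0337 Pa
Step 2: Multiply by wing area and lift coefficient: L = 21756.0337 * 67.0 * 1.019
Step 3: L = 1457654.2566 * 1.019 = 1485349.7 N

1485349.7


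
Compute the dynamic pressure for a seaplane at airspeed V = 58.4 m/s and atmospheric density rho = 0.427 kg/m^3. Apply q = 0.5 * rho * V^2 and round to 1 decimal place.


Step 1: V^2 = 58.4^2 = 3410.56
Step 2: q = 0.5 * 0.427 * 3410.56
Step 3: q = 728.2 Pa

728.2


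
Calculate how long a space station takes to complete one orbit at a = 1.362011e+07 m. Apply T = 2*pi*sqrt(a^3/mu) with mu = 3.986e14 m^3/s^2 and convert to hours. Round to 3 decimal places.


Step 1: a^3 / mu = 2.526631e+21 / 3.986e14 = 6.338764e+06
Step 2: sqrt(6.338764e+06) = 2517.6901 s
Step 3: T = 2*pi * 2517.6901 = 15819.11 s
Step 4: T in hours = 15819.11 / 3600 = 4.394 hours

4.394


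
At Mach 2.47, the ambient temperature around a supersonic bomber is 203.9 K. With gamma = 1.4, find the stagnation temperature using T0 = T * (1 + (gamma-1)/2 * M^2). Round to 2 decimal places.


Step 1: (gamma-1)/2 = 0.2
Step 2: M^2 = 6.1009
Step 3: 1 + 0.2 * 6.1009 = 2.22018
Step 4: T0 = 203.9 * 2.22018 = 452.69 K

452.69


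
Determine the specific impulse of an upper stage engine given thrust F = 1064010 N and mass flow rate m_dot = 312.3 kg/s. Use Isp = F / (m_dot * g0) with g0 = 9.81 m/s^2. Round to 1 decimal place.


Step 1: m_dot * g0 = 312.3 * 9.81 = 3063.66
Step 2: Isp = 1064010 / 3063.66 = 347.3 s

347.3


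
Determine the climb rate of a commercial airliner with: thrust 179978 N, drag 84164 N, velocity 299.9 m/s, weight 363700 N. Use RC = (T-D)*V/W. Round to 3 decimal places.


Step 1: Excess thrust = T - D = 179978 - 84164 = 95814 N
Step 2: Excess power = 95814 * 299.9 = 28734618.6 W
Step 3: RC = 28734618.6 / 363700 = 79.006 m/s

79.006


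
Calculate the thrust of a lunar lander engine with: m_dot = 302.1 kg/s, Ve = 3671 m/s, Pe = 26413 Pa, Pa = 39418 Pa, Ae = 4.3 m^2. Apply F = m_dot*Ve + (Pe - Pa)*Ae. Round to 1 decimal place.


Step 1: Momentum thrust = m_dot * Ve = 302.1 * 3671 = 1109009.1 N
Step 2: Pressure thrust = (Pe - Pa) * Ae = (26413 - 39418) * 4.3 = -55921.5 N
Step 3: Total thrust F = 1109009.1 + -55921.5 = 1053087.6 N

1053087.6


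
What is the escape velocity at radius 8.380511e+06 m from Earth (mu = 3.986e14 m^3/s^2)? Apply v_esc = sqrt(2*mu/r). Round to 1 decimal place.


Step 1: 2*mu/r = 2 * 3.986e14 / 8.380511e+06 = 95125464.3064
Step 2: v_esc = sqrt(95125464.3064) = 9753.2 m/s

9753.2


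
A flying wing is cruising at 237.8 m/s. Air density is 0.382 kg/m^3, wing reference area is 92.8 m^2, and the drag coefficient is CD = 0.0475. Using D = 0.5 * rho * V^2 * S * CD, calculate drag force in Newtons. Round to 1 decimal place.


Step 1: Dynamic pressure q = 0.5 * 0.382 * 237.8^2 = 10800.8284 Pa
Step 2: Drag D = q * S * CD = 10800.8284 * 92.8 * 0.0475
Step 3: D = 47610.1 N

47610.1


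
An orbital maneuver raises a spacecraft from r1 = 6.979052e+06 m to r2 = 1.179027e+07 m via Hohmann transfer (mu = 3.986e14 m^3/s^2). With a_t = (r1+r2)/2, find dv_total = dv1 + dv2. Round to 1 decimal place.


Step 1: Transfer semi-major axis a_t = (6.979052e+06 + 1.179027e+07) / 2 = 9.384661e+06 m
Step 2: v1 (circular at r1) = sqrt(mu/r1) = 7557.37 m/s
Step 3: v_t1 = sqrt(mu*(2/r1 - 1/a_t)) = 8470.77 m/s
Step 4: dv1 = |8470.77 - 7557.37| = 913.41 m/s
Step 5: v2 (circular at r2) = 5814.42 m/s, v_t2 = 5014.13 m/s
Step 6: dv2 = |5814.42 - 5014.13| = 800.29 m/s
Step 7: Total delta-v = 913.41 + 800.29 = 1713.7 m/s

1713.7


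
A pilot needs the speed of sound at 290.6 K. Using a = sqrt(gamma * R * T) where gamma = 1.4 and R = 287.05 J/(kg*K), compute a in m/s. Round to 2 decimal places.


Step 1: gamma * R * T = 1.4 * 287.05 * 290.6 = 116783.422
Step 2: a = sqrt(116783.422) = 341.74 m/s

341.74


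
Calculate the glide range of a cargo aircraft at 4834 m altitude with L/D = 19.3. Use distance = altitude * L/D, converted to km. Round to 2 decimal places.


Step 1: Glide distance = altitude * L/D = 4834 * 19.3 = 93296.2 m
Step 2: Convert to km: 93296.2 / 1000 = 93.30 km

93.30


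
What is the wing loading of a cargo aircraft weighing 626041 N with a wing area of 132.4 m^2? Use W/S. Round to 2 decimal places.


Step 1: Wing loading = W / S = 626041 / 132.4
Step 2: Wing loading = 4728.41 N/m^2

4728.41


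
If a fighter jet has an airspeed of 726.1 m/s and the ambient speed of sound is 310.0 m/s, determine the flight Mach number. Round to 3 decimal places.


Step 1: M = V / a = 726.1 / 310.0
Step 2: M = 2.342

2.342


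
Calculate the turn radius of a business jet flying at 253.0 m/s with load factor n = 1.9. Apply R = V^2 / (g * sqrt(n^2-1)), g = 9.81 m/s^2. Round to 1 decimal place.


Step 1: V^2 = 253.0^2 = 64009.0
Step 2: n^2 - 1 = 1.9^2 - 1 = 2.61
Step 3: sqrt(2.61) = 1.615549
Step 4: R = 64009.0 / (9.81 * 1.615549) = 4038.8 m

4038.8


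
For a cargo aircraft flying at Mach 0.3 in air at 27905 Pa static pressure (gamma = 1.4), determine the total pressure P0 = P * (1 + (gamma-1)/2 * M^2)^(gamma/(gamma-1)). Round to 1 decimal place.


Step 1: (gamma-1)/2 * M^2 = 0.2 * 0.09 = 0.018
Step 2: 1 + 0.018 = 1.018
Step 3: Exponent gamma/(gamma-1) = 3.5
Step 4: P0 = 27905 * 1.018^3.5 = 29702.9 Pa

29702.9


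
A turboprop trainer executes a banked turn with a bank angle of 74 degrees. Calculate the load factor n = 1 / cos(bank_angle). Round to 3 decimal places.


Step 1: Convert 74 degrees to radians = 1.291544
Step 2: cos(74 deg) = 0.275637
Step 3: n = 1 / 0.275637 = 3.628

3.628


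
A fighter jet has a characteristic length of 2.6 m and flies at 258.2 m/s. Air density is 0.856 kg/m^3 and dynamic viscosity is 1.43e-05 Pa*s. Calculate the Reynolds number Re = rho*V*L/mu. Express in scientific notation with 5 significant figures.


Step 1: Numerator = rho * V * L = 0.856 * 258.2 * 2.6 = 574.64992
Step 2: Re = 574.64992 / 1.43e-05
Step 3: Re = 4.0185e+07

4.0185e+07


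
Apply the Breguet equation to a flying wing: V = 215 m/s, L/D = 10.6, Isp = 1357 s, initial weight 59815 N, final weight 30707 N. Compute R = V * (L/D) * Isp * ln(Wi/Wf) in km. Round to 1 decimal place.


Step 1: Coefficient = V * (L/D) * Isp = 215 * 10.6 * 1357 = 3092603.0 m
Step 2: Wi/Wf = 59815 / 30707 = 1.947927
Step 3: ln(1.947927) = 0.666766
Step 4: R = 3092603.0 * 0.666766 = 2062042.0 m = 2062.0 km

2062.0


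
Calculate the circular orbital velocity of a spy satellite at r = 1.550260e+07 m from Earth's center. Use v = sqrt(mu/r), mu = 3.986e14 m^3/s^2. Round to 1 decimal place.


Step 1: mu / r = 3.986e14 / 1.550260e+07 = 25711816.0825
Step 2: v = sqrt(25711816.0825) = 5070.7 m/s

5070.7


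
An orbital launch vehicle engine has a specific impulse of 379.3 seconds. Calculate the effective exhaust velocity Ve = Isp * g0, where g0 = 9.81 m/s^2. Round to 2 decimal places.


Step 1: Ve = Isp * g0 = 379.3 * 9.81
Step 2: Ve = 3720.93 m/s

3720.93


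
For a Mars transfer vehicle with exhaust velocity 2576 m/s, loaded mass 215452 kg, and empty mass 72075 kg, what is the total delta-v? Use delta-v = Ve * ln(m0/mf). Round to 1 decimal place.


Step 1: Mass ratio m0/mf = 215452 / 72075 = 2.989275
Step 2: ln(2.989275) = 1.095031
Step 3: delta-v = 2576 * 1.095031 = 2820.8 m/s

2820.8


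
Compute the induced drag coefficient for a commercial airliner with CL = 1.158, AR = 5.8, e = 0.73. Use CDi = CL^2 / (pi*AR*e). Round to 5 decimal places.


Step 1: CL^2 = 1.158^2 = 1.340964
Step 2: pi * AR * e = 3.14159 * 5.8 * 0.73 = 13.301503
Step 3: CDi = 1.340964 / 13.301503 = 0.10081

0.10081


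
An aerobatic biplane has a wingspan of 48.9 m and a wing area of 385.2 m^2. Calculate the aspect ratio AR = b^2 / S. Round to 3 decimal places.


Step 1: b^2 = 48.9^2 = 2391.21
Step 2: AR = 2391.21 / 385.2 = 6.208

6.208


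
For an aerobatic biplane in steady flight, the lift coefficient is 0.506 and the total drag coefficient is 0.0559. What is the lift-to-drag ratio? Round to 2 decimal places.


Step 1: L/D = CL / CD = 0.506 / 0.0559
Step 2: L/D = 9.05

9.05


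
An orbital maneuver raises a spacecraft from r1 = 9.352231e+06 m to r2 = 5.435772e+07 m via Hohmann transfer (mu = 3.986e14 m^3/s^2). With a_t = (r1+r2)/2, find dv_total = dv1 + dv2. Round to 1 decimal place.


Step 1: Transfer semi-major axis a_t = (9.352231e+06 + 5.435772e+07) / 2 = 3.185498e+07 m
Step 2: v1 (circular at r1) = sqrt(mu/r1) = 6528.46 m/s
Step 3: v_t1 = sqrt(mu*(2/r1 - 1/a_t)) = 8528.11 m/s
Step 4: dv1 = |8528.11 - 6528.46| = 1999.65 m/s
Step 5: v2 (circular at r2) = 2707.93 m/s, v_t2 = 1467.26 m/s
Step 6: dv2 = |2707.93 - 1467.26| = 1240.67 m/s
Step 7: Total delta-v = 1999.65 + 1240.67 = 3240.3 m/s

3240.3


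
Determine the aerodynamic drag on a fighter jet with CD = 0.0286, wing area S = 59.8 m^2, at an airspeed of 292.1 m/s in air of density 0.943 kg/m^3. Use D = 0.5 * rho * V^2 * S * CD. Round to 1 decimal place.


Step 1: Dynamic pressure q = 0.5 * 0.943 * 292.1^2 = 40229.5163 Pa
Step 2: Drag D = q * S * CD = 40229.5163 * 59.8 * 0.0286
Step 3: D = 68803.7 N

68803.7


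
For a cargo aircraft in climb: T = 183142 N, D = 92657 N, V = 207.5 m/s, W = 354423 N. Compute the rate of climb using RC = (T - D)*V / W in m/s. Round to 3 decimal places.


Step 1: Excess thrust = T - D = 183142 - 92657 = 90485 N
Step 2: Excess power = 90485 * 207.5 = 18775637.5 W
Step 3: RC = 18775637.5 / 354423 = 52.975 m/s

52.975


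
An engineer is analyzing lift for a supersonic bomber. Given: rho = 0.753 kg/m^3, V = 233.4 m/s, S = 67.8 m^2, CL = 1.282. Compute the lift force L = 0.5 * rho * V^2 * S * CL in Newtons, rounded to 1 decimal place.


Step 1: Calculate dynamic pressure q = 0.5 * 0.753 * 233.4^2 = 0.5 * 0.753 * 54475.56 = 20510.0483 Pa
Step 2: Multiply by wing area and lift coefficient: L = 20510.0483 * 67.8 * 1.282
Step 3: L = 1390581.2775 * 1.282 = 1782725.2 N

1782725.2


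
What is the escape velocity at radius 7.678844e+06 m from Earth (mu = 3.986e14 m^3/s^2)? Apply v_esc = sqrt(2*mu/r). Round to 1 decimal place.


Step 1: 2*mu/r = 2 * 3.986e14 / 7.678844e+06 = 103817710.0616
Step 2: v_esc = sqrt(103817710.0616) = 10189.1 m/s

10189.1


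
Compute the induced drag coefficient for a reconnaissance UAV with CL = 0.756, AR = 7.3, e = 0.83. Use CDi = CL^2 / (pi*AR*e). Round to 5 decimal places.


Step 1: CL^2 = 0.756^2 = 0.571536
Step 2: pi * AR * e = 3.14159 * 7.3 * 0.83 = 19.03491
Step 3: CDi = 0.571536 / 19.03491 = 0.03003

0.03003


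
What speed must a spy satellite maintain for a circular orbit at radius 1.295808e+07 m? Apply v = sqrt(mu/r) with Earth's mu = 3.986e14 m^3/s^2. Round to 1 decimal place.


Step 1: mu / r = 3.986e14 / 1.295808e+07 = 30760729.9847
Step 2: v = sqrt(30760729.9847) = 5546.2 m/s

5546.2


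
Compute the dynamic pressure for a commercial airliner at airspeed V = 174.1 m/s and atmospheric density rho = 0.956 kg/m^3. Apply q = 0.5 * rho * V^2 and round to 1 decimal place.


Step 1: V^2 = 174.1^2 = 30310.81
Step 2: q = 0.5 * 0.956 * 30310.81
Step 3: q = 14488.6 Pa

14488.6


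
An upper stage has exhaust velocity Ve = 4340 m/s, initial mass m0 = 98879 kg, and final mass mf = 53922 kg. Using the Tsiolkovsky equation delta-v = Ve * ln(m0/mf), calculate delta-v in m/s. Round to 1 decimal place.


Step 1: Mass ratio m0/mf = 98879 / 53922 = 1.833741
Step 2: ln(1.833741) = 0.606358
Step 3: delta-v = 4340 * 0.606358 = 2631.6 m/s

2631.6


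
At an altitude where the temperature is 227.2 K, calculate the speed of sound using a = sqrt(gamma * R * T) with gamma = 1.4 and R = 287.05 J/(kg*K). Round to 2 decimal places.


Step 1: gamma * R * T = 1.4 * 287.05 * 227.2 = 91304.864
Step 2: a = sqrt(91304.864) = 302.17 m/s

302.17


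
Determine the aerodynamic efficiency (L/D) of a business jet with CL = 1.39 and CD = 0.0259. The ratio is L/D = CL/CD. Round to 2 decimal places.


Step 1: L/D = CL / CD = 1.39 / 0.0259
Step 2: L/D = 53.67

53.67


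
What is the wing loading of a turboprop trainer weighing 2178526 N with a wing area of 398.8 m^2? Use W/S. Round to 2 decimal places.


Step 1: Wing loading = W / S = 2178526 / 398.8
Step 2: Wing loading = 5462.70 N/m^2

5462.70


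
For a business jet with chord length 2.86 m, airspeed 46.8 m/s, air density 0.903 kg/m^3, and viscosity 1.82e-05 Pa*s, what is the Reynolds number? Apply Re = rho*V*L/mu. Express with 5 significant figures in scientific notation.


Step 1: Numerator = rho * V * L = 0.903 * 46.8 * 2.86 = 120.864744
Step 2: Re = 120.864744 / 1.82e-05
Step 3: Re = 6.6409e+06

6.6409e+06


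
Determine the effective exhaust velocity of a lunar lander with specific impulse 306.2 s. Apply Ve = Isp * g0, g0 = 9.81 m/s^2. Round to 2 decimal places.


Step 1: Ve = Isp * g0 = 306.2 * 9.81
Step 2: Ve = 3003.82 m/s

3003.82


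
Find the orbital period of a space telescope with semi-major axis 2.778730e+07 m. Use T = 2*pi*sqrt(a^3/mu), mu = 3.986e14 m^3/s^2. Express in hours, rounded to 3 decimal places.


Step 1: a^3 / mu = 2.145552e+22 / 3.986e14 = 5.382720e+07
Step 2: sqrt(5.382720e+07) = 7336.702 s
Step 3: T = 2*pi * 7336.702 = 46097.86 s
Step 4: T in hours = 46097.86 / 3600 = 12.805 hours

12.805


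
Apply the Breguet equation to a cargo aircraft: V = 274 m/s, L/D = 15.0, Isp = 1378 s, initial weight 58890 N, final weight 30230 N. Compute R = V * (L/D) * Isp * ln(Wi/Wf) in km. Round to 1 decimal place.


Step 1: Coefficient = V * (L/D) * Isp = 274 * 15.0 * 1378 = 5663580.0 m
Step 2: Wi/Wf = 58890 / 30230 = 1.948065
Step 3: ln(1.948065) = 0.666836
Step 4: R = 5663580.0 * 0.666836 = 3776681.8 m = 3776.7 km

3776.7


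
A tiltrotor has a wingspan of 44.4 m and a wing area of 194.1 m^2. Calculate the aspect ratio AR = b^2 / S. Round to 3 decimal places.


Step 1: b^2 = 44.4^2 = 1971.36
Step 2: AR = 1971.36 / 194.1 = 10.156

10.156


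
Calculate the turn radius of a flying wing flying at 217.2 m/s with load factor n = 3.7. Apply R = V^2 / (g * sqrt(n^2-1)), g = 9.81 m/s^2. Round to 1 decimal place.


Step 1: V^2 = 217.2^2 = 47175.84
Step 2: n^2 - 1 = 3.7^2 - 1 = 12.69
Step 3: sqrt(12.69) = 3.562303
Step 4: R = 47175.84 / (9.81 * 3.562303) = 1350.0 m

1350.0


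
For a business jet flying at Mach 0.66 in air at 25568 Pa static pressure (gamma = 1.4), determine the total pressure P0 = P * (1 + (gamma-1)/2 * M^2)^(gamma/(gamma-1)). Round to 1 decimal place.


Step 1: (gamma-1)/2 * M^2 = 0.2 * 0.4356 = 0.08712
Step 2: 1 + 0.08712 = 1.08712
Step 3: Exponent gamma/(gamma-1) = 3.5
Step 4: P0 = 25568 * 1.08712^3.5 = 34250.6 Pa

34250.6


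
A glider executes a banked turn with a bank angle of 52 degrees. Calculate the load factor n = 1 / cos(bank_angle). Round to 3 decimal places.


Step 1: Convert 52 degrees to radians = 0.907571
Step 2: cos(52 deg) = 0.615661
Step 3: n = 1 / 0.615661 = 1.624

1.624


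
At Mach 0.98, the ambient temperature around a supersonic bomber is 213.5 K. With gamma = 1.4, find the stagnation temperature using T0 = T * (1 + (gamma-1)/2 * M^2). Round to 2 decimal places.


Step 1: (gamma-1)/2 = 0.2
Step 2: M^2 = 0.9604
Step 3: 1 + 0.2 * 0.9604 = 1.19208
Step 4: T0 = 213.5 * 1.19208 = 254.51 K

254.51


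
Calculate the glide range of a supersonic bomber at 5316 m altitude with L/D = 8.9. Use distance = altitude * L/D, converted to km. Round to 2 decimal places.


Step 1: Glide distance = altitude * L/D = 5316 * 8.9 = 47312.4 m
Step 2: Convert to km: 47312.4 / 1000 = 47.31 km

47.31


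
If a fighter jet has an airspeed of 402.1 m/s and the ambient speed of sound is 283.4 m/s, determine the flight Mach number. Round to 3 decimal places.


Step 1: M = V / a = 402.1 / 283.4
Step 2: M = 1.419

1.419


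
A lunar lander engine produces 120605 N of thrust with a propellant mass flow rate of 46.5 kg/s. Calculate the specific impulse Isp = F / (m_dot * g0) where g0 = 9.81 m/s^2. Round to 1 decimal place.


Step 1: m_dot * g0 = 46.5 * 9.81 = 456.17
Step 2: Isp = 120605 / 456.17 = 264.4 s

264.4


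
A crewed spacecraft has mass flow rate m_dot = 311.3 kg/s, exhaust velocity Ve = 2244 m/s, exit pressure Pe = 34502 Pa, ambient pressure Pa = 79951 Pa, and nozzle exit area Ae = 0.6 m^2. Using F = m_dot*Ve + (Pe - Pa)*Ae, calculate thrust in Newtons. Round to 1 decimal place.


Step 1: Momentum thrust = m_dot * Ve = 311.3 * 2244 = 698557.2 N
Step 2: Pressure thrust = (Pe - Pa) * Ae = (34502 - 79951) * 0.6 = -27269.4 N
Step 3: Total thrust F = 698557.2 + -27269.4 = 671287.8 N

671287.8


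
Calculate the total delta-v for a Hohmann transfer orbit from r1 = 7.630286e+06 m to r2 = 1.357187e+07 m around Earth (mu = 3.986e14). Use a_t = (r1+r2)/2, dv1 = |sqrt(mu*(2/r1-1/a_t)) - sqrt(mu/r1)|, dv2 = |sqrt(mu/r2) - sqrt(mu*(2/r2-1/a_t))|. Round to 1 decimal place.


Step 1: Transfer semi-major axis a_t = (7.630286e+06 + 1.357187e+07) / 2 = 1.060108e+07 m
Step 2: v1 (circular at r1) = sqrt(mu/r1) = 7227.67 m/s
Step 3: v_t1 = sqrt(mu*(2/r1 - 1/a_t)) = 8177.92 m/s
Step 4: dv1 = |8177.92 - 7227.67| = 950.26 m/s
Step 5: v2 (circular at r2) = 5419.37 m/s, v_t2 = 4597.74 m/s
Step 6: dv2 = |5419.37 - 4597.74| = 821.63 m/s
Step 7: Total delta-v = 950.26 + 821.63 = 1771.9 m/s

1771.9


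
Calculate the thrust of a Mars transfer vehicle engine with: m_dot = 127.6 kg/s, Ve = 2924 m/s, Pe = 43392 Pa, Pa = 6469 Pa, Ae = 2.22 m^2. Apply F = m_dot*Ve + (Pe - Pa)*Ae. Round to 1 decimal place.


Step 1: Momentum thrust = m_dot * Ve = 127.6 * 2924 = 373102.4 N
Step 2: Pressure thrust = (Pe - Pa) * Ae = (43392 - 6469) * 2.22 = 81969.06 N
Step 3: Total thrust F = 373102.4 + 81969.06 = 455071.5 N

455071.5


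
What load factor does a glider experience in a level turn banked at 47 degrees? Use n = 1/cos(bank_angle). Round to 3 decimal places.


Step 1: Convert 47 degrees to radians = 0.820305
Step 2: cos(47 deg) = 0.681998
Step 3: n = 1 / 0.681998 = 1.466

1.466


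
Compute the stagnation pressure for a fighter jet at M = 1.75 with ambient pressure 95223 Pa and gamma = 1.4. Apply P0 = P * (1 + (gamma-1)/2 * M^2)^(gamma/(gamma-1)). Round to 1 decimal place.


Step 1: (gamma-1)/2 * M^2 = 0.2 * 3.0625 = 0.6125
Step 2: 1 + 0.6125 = 1.6125
Step 3: Exponent gamma/(gamma-1) = 3.5
Step 4: P0 = 95223 * 1.6125^3.5 = 506980.1 Pa

506980.1


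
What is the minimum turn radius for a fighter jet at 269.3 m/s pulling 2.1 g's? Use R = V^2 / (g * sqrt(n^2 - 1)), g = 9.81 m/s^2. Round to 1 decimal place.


Step 1: V^2 = 269.3^2 = 72522.49
Step 2: n^2 - 1 = 2.1^2 - 1 = 3.41
Step 3: sqrt(3.41) = 1.846619
Step 4: R = 72522.49 / (9.81 * 1.846619) = 4003.4 m

4003.4


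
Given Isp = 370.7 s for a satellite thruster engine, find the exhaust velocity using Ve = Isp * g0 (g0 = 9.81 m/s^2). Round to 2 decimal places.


Step 1: Ve = Isp * g0 = 370.7 * 9.81
Step 2: Ve = 3636.57 m/s

3636.57


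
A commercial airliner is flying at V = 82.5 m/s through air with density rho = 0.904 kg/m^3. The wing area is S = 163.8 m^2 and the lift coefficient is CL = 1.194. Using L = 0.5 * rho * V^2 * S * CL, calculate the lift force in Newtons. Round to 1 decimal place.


Step 1: Calculate dynamic pressure q = 0.5 * 0.904 * 82.5^2 = 0.5 * 0.904 * 6806.25 = 3076.425 Pa
Step 2: Multiply by wing area and lift coefficient: L = 3076.425 * 163.8 * 1.194
Step 3: L = 503918.415 * 1.194 = 601678.6 N

601678.6


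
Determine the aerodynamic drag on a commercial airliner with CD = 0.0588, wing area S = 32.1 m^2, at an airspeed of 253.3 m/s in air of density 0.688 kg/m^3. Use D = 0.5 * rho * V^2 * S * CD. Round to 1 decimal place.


Step 1: Dynamic pressure q = 0.5 * 0.688 * 253.3^2 = 22071.3462 Pa
Step 2: Drag D = q * S * CD = 22071.3462 * 32.1 * 0.0588
Step 3: D = 41659.2 N

41659.2


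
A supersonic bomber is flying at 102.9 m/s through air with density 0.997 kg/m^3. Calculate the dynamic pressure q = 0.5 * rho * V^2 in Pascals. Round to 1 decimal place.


Step 1: V^2 = 102.9^2 = 10588.41
Step 2: q = 0.5 * 0.997 * 10588.41
Step 3: q = 5278.3 Pa

5278.3


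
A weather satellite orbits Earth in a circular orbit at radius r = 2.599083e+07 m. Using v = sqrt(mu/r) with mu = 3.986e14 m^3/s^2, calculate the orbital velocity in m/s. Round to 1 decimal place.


Step 1: mu / r = 3.986e14 / 2.599083e+07 = 15336178.1828
Step 2: v = sqrt(15336178.1828) = 3916.1 m/s

3916.1


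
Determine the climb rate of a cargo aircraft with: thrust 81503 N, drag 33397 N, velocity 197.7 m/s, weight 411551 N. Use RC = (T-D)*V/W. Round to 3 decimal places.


Step 1: Excess thrust = T - D = 81503 - 33397 = 48106 N
Step 2: Excess power = 48106 * 197.7 = 9510556.2 W
Step 3: RC = 9510556.2 / 411551 = 23.109 m/s

23.109


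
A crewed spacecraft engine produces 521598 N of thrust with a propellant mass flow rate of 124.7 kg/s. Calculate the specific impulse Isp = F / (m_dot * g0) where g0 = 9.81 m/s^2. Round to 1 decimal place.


Step 1: m_dot * g0 = 124.7 * 9.81 = 1223.31
Step 2: Isp = 521598 / 1223.31 = 426.4 s

426.4


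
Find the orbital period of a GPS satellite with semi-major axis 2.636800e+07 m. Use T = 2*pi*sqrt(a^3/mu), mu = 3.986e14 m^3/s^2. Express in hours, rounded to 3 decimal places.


Step 1: a^3 / mu = 1.833292e+22 / 3.986e14 = 4.599327e+07
Step 2: sqrt(4.599327e+07) = 6781.8337 s
Step 3: T = 2*pi * 6781.8337 = 42611.52 s
Step 4: T in hours = 42611.52 / 3600 = 11.837 hours

11.837


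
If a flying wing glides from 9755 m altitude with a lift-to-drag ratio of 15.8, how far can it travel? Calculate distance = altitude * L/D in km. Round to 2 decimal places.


Step 1: Glide distance = altitude * L/D = 9755 * 15.8 = 154129.0 m
Step 2: Convert to km: 154129.0 / 1000 = 154.13 km

154.13


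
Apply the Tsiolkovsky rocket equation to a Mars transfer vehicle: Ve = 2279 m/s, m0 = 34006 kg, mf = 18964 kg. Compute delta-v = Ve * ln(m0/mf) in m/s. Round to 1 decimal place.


Step 1: Mass ratio m0/mf = 34006 / 18964 = 1.793187
Step 2: ln(1.793187) = 0.583995
Step 3: delta-v = 2279 * 0.583995 = 1330.9 m/s

1330.9


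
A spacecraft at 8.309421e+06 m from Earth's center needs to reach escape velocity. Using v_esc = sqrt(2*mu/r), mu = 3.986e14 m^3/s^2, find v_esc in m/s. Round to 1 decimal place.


Step 1: 2*mu/r = 2 * 3.986e14 / 8.309421e+06 = 95939295.8908
Step 2: v_esc = sqrt(95939295.8908) = 9794.9 m/s

9794.9


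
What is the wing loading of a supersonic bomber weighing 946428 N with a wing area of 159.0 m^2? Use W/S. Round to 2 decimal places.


Step 1: Wing loading = W / S = 946428 / 159.0
Step 2: Wing loading = 5952.38 N/m^2

5952.38


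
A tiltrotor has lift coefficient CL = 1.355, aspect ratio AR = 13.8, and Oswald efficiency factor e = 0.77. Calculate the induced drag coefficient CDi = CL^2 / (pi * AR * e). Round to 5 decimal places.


Step 1: CL^2 = 1.355^2 = 1.836025
Step 2: pi * AR * e = 3.14159 * 13.8 * 0.77 = 33.382564
Step 3: CDi = 1.836025 / 33.382564 = 0.05500

0.05500


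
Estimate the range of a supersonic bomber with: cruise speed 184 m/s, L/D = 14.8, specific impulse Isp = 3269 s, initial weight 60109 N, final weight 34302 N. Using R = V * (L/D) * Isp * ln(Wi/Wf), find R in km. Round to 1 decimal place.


Step 1: Coefficient = V * (L/D) * Isp = 184 * 14.8 * 3269 = 8902140.8 m
Step 2: Wi/Wf = 60109 / 34302 = 1.752347
Step 3: ln(1.752347) = 0.560956
Step 4: R = 8902140.8 * 0.560956 = 4993708.6 m = 4993.7 km

4993.7


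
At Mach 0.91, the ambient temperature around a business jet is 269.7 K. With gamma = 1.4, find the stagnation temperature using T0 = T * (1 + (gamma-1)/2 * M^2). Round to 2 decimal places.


Step 1: (gamma-1)/2 = 0.2
Step 2: M^2 = 0.8281
Step 3: 1 + 0.2 * 0.8281 = 1.16562
Step 4: T0 = 269.7 * 1.16562 = 314.37 K

314.37


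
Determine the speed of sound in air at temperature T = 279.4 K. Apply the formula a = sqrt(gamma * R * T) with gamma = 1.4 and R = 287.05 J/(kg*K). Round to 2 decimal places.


Step 1: gamma * R * T = 1.4 * 287.05 * 279.4 = 112282.478
Step 2: a = sqrt(112282.478) = 335.09 m/s

335.09


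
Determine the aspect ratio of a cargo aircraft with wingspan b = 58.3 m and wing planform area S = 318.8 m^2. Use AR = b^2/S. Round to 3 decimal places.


Step 1: b^2 = 58.3^2 = 3398.89
Step 2: AR = 3398.89 / 318.8 = 10.662

10.662


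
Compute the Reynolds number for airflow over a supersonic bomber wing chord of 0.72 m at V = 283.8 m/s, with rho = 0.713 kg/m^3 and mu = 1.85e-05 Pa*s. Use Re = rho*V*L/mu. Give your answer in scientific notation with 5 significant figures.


Step 1: Numerator = rho * V * L = 0.713 * 283.8 * 0.72 = 145.691568
Step 2: Re = 145.691568 / 1.85e-05
Step 3: Re = 7.8752e+06

7.8752e+06


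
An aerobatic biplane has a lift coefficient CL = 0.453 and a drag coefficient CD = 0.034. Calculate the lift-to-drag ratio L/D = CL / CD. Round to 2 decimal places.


Step 1: L/D = CL / CD = 0.453 / 0.034
Step 2: L/D = 13.32

13.32


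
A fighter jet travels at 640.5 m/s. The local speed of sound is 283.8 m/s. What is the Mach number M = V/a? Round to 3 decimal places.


Step 1: M = V / a = 640.5 / 283.8
Step 2: M = 2.257

2.257


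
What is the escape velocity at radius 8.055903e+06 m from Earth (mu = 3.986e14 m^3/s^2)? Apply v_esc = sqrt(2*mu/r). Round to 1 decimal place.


Step 1: 2*mu/r = 2 * 3.986e14 / 8.055903e+06 = 98958490.4386
Step 2: v_esc = sqrt(98958490.4386) = 9947.8 m/s

9947.8


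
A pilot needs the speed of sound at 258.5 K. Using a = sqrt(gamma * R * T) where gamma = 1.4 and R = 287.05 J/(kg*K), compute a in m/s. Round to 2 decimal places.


Step 1: gamma * R * T = 1.4 * 287.05 * 258.5 = 103883.395
Step 2: a = sqrt(103883.395) = 322.31 m/s

322.31


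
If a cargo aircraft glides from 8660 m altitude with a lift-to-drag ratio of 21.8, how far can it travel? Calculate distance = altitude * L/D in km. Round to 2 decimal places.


Step 1: Glide distance = altitude * L/D = 8660 * 21.8 = 188788.0 m
Step 2: Convert to km: 188788.0 / 1000 = 188.79 km

188.79


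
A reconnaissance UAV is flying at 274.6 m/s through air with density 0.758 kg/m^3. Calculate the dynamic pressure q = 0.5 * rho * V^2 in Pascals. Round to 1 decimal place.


Step 1: V^2 = 274.6^2 = 75405.16
Step 2: q = 0.5 * 0.758 * 75405.16
Step 3: q = 28578.6 Pa

28578.6


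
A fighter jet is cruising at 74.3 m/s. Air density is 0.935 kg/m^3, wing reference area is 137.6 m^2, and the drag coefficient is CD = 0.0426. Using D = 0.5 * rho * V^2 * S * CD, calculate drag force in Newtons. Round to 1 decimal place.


Step 1: Dynamic pressure q = 0.5 * 0.935 * 74.3^2 = 2580.8291 Pa
Step 2: Drag D = q * S * CD = 2580.8291 * 137.6 * 0.0426
Step 3: D = 15128.2 N

15128.2


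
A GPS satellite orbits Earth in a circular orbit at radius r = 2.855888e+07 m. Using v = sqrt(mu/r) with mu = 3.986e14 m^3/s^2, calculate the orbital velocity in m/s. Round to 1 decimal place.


Step 1: mu / r = 3.986e14 / 2.855888e+07 = 13957129.9715
Step 2: v = sqrt(13957129.9715) = 3735.9 m/s

3735.9


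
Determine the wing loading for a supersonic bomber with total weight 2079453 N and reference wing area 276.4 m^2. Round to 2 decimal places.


Step 1: Wing loading = W / S = 2079453 / 276.4
Step 2: Wing loading = 7523.35 N/m^2

7523.35


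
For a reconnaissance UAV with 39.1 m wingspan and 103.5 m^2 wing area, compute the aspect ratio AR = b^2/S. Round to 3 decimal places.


Step 1: b^2 = 39.1^2 = 1528.81
Step 2: AR = 1528.81 / 103.5 = 14.771

14.771


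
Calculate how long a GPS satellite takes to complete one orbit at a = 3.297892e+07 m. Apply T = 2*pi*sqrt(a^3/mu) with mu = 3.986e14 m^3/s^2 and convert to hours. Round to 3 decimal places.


Step 1: a^3 / mu = 3.586818e+22 / 3.986e14 = 8.998539e+07
Step 2: sqrt(8.998539e+07) = 9486.0628 s
Step 3: T = 2*pi * 9486.0628 = 59602.69 s
Step 4: T in hours = 59602.69 / 3600 = 16.556 hours

16.556


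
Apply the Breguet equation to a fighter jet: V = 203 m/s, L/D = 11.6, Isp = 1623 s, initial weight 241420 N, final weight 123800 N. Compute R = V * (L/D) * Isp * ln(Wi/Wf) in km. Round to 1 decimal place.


Step 1: Coefficient = V * (L/D) * Isp = 203 * 11.6 * 1623 = 3821840.4 m
Step 2: Wi/Wf = 241420 / 123800 = 1.950081
Step 3: ln(1.950081) = 0.667871
Step 4: R = 3821840.4 * 0.667871 = 2552495.6 m = 2552.5 km

2552.5


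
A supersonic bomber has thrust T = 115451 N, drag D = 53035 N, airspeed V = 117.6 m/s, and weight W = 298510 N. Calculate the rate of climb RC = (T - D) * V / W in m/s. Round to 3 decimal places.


Step 1: Excess thrust = T - D = 115451 - 53035 = 62416 N
Step 2: Excess power = 62416 * 117.6 = 7340121.6 W
Step 3: RC = 7340121.6 / 298510 = 24.589 m/s

24.589


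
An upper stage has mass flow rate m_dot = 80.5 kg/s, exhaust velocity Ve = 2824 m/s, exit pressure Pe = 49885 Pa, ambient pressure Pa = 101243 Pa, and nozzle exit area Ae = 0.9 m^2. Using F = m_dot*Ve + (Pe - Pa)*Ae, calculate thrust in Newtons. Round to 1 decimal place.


Step 1: Momentum thrust = m_dot * Ve = 80.5 * 2824 = 227332.0 N
Step 2: Pressure thrust = (Pe - Pa) * Ae = (49885 - 101243) * 0.9 = -46222.2 N
Step 3: Total thrust F = 227332.0 + -46222.2 = 181109.8 N

181109.8


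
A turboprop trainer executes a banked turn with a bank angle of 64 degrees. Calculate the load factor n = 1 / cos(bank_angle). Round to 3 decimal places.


Step 1: Convert 64 degrees to radians = 1.117011
Step 2: cos(64 deg) = 0.438371
Step 3: n = 1 / 0.438371 = 2.281

2.281


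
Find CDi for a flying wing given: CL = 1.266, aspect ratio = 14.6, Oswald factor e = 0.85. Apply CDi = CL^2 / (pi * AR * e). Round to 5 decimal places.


Step 1: CL^2 = 1.266^2 = 1.602756
Step 2: pi * AR * e = 3.14159 * 14.6 * 0.85 = 38.987165
Step 3: CDi = 1.602756 / 38.987165 = 0.04111

0.04111


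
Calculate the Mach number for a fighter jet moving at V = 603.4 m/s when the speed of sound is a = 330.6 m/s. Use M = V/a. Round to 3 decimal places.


Step 1: M = V / a = 603.4 / 330.6
Step 2: M = 1.825

1.825


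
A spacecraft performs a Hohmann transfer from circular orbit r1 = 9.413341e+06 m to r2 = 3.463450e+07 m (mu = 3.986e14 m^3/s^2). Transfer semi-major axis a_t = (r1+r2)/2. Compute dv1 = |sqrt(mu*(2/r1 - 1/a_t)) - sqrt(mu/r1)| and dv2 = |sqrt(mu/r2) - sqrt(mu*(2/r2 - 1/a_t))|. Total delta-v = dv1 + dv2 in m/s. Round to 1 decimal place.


Step 1: Transfer semi-major axis a_t = (9.413341e+06 + 3.463450e+07) / 2 = 2.202392e+07 m
Step 2: v1 (circular at r1) = sqrt(mu/r1) = 6507.24 m/s
Step 3: v_t1 = sqrt(mu*(2/r1 - 1/a_t)) = 8160.26 m/s
Step 4: dv1 = |8160.26 - 6507.24| = 1653.02 m/s
Step 5: v2 (circular at r2) = 3392.46 m/s, v_t2 = 2217.88 m/s
Step 6: dv2 = |3392.46 - 2217.88| = 1174.57 m/s
Step 7: Total delta-v = 1653.02 + 1174.57 = 2827.6 m/s

2827.6


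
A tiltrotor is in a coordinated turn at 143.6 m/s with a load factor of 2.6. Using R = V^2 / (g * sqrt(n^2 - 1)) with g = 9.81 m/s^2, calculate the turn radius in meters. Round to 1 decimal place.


Step 1: V^2 = 143.6^2 = 20620.96
Step 2: n^2 - 1 = 2.6^2 - 1 = 5.76
Step 3: sqrt(5.76) = 2.4
Step 4: R = 20620.96 / (9.81 * 2.4) = 875.8 m

875.8


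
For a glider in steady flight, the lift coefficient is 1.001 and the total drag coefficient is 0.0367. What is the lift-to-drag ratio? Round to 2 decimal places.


Step 1: L/D = CL / CD = 1.001 / 0.0367
Step 2: L/D = 27.28

27.28


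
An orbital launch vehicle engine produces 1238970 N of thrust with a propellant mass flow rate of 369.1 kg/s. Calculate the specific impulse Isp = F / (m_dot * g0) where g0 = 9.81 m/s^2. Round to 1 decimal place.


Step 1: m_dot * g0 = 369.1 * 9.81 = 3620.87
Step 2: Isp = 1238970 / 3620.87 = 342.2 s

342.2


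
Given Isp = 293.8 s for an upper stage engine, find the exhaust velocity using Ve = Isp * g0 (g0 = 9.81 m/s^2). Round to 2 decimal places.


Step 1: Ve = Isp * g0 = 293.8 * 9.81
Step 2: Ve = 2882.18 m/s

2882.18


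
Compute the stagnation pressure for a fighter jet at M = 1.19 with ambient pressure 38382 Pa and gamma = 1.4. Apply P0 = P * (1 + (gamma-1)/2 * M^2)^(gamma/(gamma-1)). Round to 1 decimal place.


Step 1: (gamma-1)/2 * M^2 = 0.2 * 1.4161 = 0.28322
Step 2: 1 + 0.28322 = 1.28322
Step 3: Exponent gamma/(gamma-1) = 3.5
Step 4: P0 = 38382 * 1.28322^3.5 = 91871.7 Pa

91871.7


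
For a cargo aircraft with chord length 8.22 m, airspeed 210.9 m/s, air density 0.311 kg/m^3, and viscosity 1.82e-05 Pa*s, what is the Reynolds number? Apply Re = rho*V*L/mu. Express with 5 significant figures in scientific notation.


Step 1: Numerator = rho * V * L = 0.311 * 210.9 * 8.22 = 539.148978
Step 2: Re = 539.148978 / 1.82e-05
Step 3: Re = 2.9624e+07

2.9624e+07


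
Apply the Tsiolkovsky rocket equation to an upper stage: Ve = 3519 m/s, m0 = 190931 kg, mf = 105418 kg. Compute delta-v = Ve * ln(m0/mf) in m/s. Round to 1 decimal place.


Step 1: Mass ratio m0/mf = 190931 / 105418 = 1.81118
Step 2: ln(1.81118) = 0.593979
Step 3: delta-v = 3519 * 0.593979 = 2090.2 m/s

2090.2


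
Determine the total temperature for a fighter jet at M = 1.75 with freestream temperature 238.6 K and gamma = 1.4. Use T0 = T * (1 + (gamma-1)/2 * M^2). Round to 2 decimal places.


Step 1: (gamma-1)/2 = 0.2
Step 2: M^2 = 3.0625
Step 3: 1 + 0.2 * 3.0625 = 1.6125
Step 4: T0 = 238.6 * 1.6125 = 384.74 K

384.74


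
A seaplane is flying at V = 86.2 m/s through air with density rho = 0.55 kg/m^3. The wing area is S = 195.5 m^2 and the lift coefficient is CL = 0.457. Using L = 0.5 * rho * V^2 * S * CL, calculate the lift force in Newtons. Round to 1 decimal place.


Step 1: Calculate dynamic pressure q = 0.5 * 0.55 * 86.2^2 = 0.5 * 0.55 * 7430.44 = 2043.371 Pa
Step 2: Multiply by wing area and lift coefficient: L = 2043.371 * 195.5 * 0.457
Step 3: L = 399479.0305 * 0.457 = 182561.9 N

182561.9


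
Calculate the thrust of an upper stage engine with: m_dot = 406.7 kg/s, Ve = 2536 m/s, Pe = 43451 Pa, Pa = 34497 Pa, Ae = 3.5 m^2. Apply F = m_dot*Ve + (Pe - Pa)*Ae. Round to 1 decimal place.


Step 1: Momentum thrust = m_dot * Ve = 406.7 * 2536 = 1031391.2 N
Step 2: Pressure thrust = (Pe - Pa) * Ae = (43451 - 34497) * 3.5 = 31339.0 N
Step 3: Total thrust F = 1031391.2 + 31339.0 = 1062730.2 N

1062730.2


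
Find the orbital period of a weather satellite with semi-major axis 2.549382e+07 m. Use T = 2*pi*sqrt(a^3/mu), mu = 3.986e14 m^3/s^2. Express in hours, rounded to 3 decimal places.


Step 1: a^3 / mu = 1.656932e+22 / 3.986e14 = 4.156880e+07
Step 2: sqrt(4.156880e+07) = 6447.3868 s
Step 3: T = 2*pi * 6447.3868 = 40510.13 s
Step 4: T in hours = 40510.13 / 3600 = 11.253 hours

11.253
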